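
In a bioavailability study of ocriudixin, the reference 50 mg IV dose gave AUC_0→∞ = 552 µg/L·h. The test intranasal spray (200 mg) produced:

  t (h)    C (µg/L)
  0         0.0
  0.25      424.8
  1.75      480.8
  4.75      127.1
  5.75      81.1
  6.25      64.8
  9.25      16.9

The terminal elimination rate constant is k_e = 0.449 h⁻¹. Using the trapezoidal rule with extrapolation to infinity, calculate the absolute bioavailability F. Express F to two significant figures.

Trapezoidal AUC_0→9.25 (intranasal spray):
  [0→0.25]: (0.0+424.8)/2 × 0.25 = 53.1
  [0.25→1.75]: (424.8+480.8)/2 × 1.5 = 679.2
  [1.75→4.75]: (480.8+127.1)/2 × 3 = 911.85
  [4.75→5.75]: (127.1+81.1)/2 × 1 = 104.1
  [5.75→6.25]: (81.1+64.8)/2 × 0.5 = 36.475
  [6.25→9.25]: (64.8+16.9)/2 × 3 = 122.55
  Sum = 1907.275 µg/L·h
Tail: C_last/k_e = 16.9/0.449 = 37.639
AUC_0→∞ (intranasal spray) = 1907.275 + 37.639 = 1944.914 µg/L·h
F = (AUC_ev/D_ev)/(AUC_iv/D_iv) = (1944.914/200)/(552/50) = 9.72457/11.04 = 0.8808

F = 0.88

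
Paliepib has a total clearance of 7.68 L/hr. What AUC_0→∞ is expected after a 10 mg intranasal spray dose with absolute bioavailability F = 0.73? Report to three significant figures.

AUC_0→∞ = F × Dose / CL
        = 0.73 × 10 / 7.68 = 0.950521 mg/L·hr

AUC = 0.951 mg/L·hr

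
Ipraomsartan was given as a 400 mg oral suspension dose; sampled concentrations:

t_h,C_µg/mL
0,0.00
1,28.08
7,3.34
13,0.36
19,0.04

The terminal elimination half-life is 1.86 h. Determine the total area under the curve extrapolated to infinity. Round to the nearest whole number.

AUC = 121 µg/mL·h

Trapezoidal AUC_0→19:
  [0→1]: (0.00+28.08)/2 × 1 = 14.04
  [1→7]: (28.08+3.34)/2 × 6 = 94.26
  [7→13]: (3.34+0.36)/2 × 6 = 11.1
  [13→19]: (0.36+0.04)/2 × 6 = 1.2
  Sum = 120.6 µg/mL·h
k_e = ln2 / t½ = 0.693147 / 1.86 = 0.3727 h^-1
Extrapolated tail: C_last / k_e = 0.04 / 0.3727 = 0.107
AUC_0→∞ = 120.6 + 0.107 = 120.707 µg/mL·h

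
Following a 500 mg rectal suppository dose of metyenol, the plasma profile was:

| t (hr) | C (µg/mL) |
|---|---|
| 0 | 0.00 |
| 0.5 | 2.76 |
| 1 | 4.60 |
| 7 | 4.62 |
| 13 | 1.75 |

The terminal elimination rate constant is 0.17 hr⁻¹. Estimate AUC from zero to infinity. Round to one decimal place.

Trapezoidal AUC_0→13:
  [0→0.5]: (0.00+2.76)/2 × 0.5 = 0.69
  [0.5→1]: (2.76+4.60)/2 × 0.5 = 1.84
  [1→7]: (4.60+4.62)/2 × 6 = 27.66
  [7→13]: (4.62+1.75)/2 × 6 = 19.11
  Sum = 49.3 µg/mL·hr
Extrapolated tail: C_last / k_e = 1.75 / 0.17 = 10.294
AUC_0→∞ = 49.3 + 10.294 = 59.594 µg/mL·hr

AUC = 59.6 µg/mL·hr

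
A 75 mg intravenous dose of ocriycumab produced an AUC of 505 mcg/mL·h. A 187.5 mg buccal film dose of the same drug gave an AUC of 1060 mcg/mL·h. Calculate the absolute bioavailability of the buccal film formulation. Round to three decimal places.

F = 0.840

F = (AUC_ev / D_ev) / (AUC_iv / D_iv)
  = (1060/187.5) / (505/75)
  = 5.65333 / 6.73333 = 0.8396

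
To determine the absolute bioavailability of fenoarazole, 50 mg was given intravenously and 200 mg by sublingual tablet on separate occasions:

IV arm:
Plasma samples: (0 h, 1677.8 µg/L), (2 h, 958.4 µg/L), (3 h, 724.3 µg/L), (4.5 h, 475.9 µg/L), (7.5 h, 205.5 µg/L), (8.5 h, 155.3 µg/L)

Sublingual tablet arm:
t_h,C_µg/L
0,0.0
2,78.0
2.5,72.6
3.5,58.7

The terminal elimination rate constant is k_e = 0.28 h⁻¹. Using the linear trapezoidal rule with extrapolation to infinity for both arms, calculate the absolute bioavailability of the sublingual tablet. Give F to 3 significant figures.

F = 0.0159

Trapezoidal AUC_0→8.5 (IV):
  [0→2]: (1677.8+958.4)/2 × 2 = 2636.2
  [2→3]: (958.4+724.3)/2 × 1 = 841.35
  [3→4.5]: (724.3+475.9)/2 × 1.5 = 900.15
  [4.5→7.5]: (475.9+205.5)/2 × 3 = 1022.1
  [7.5→8.5]: (205.5+155.3)/2 × 1 = 180.4
  Sum = 5580.2 µg/L·h
IV tail: 155.3/0.28 = 554.643; AUC_iv,0→∞ = 5580.2 + 554.643 = 6134.843 µg/L·h
Trapezoidal AUC_0→3.5 (sublingual tablet):
  [0→2]: (0.0+78.0)/2 × 2 = 78.0
  [2→2.5]: (78.0+72.6)/2 × 0.5 = 37.65
  [2.5→3.5]: (72.6+58.7)/2 × 1 = 65.65
  Sum = 181.3 µg/L·h
sublingual tablet tail: 58.7/0.28 = 209.643; AUC_ev,0→∞ = 181.3 + 209.643 = 390.943 µg/L·h
F = (AUC_ev/D_ev)/(AUC_iv/D_iv) = (390.943/200)/(6134.843/50) = 1.954715/122.69686 = 0.0159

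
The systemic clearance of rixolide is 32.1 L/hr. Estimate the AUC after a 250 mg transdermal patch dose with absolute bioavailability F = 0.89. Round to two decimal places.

AUC = 6.93 mg/L·hr

AUC_0→∞ = F × Dose / CL
        = 0.89 × 250 / 32.1 = 6.93146 mg/L·hr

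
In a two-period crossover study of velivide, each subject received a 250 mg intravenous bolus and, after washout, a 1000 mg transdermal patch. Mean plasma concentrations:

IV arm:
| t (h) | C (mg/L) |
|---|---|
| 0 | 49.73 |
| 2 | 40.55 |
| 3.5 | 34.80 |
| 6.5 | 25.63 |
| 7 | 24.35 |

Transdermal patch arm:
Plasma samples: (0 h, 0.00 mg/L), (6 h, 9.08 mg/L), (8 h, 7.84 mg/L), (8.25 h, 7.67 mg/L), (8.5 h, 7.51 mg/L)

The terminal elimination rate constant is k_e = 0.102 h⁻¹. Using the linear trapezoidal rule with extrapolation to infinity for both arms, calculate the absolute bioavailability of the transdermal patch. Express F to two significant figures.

Trapezoidal AUC_0→7 (IV):
  [0→2]: (49.73+40.55)/2 × 2 = 90.28
  [2→3.5]: (40.55+34.80)/2 × 1.5 = 56.5125
  [3.5→6.5]: (34.80+25.63)/2 × 3 = 90.645
  [6.5→7]: (25.63+24.35)/2 × 0.5 = 12.495
  Sum = 249.9325 mg/L·h
IV tail: 24.35/0.102 = 238.725; AUC_iv,0→∞ = 249.9325 + 238.725 = 488.6575 mg/L·h
Trapezoidal AUC_0→8.5 (transdermal patch):
  [0→6]: (0.00+9.08)/2 × 6 = 27.24
  [6→8]: (9.08+7.84)/2 × 2 = 16.92
  [8→8.25]: (7.84+7.67)/2 × 0.25 = 1.93875
  [8.25→8.5]: (7.67+7.51)/2 × 0.25 = 1.8975
  Sum = 47.99625 mg/L·h
transdermal patch tail: 7.51/0.102 = 73.627; AUC_ev,0→∞ = 47.99625 + 73.627 = 121.62325 mg/L·h
F = (AUC_ev/D_ev)/(AUC_iv/D_iv) = (121.62325/1000)/(488.6575/250) = 0.12162325/1.95463 = 0.0622

F = 0.062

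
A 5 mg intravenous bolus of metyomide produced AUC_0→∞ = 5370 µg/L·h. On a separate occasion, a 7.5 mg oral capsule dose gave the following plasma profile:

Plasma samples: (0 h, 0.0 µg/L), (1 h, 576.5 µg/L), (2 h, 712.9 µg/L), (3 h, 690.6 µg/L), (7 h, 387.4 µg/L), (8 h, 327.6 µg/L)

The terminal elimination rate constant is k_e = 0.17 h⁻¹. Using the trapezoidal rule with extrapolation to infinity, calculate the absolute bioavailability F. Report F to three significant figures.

F = 0.754

Trapezoidal AUC_0→8 (oral capsule):
  [0→1]: (0.0+576.5)/2 × 1 = 288.25
  [1→2]: (576.5+712.9)/2 × 1 = 644.7
  [2→3]: (712.9+690.6)/2 × 1 = 701.75
  [3→7]: (690.6+387.4)/2 × 4 = 2156.0
  [7→8]: (387.4+327.6)/2 × 1 = 357.5
  Sum = 4148.2 µg/L·h
Tail: C_last/k_e = 327.6/0.17 = 1927.059
AUC_0→∞ (oral capsule) = 4148.2 + 1927.059 = 6075.259 µg/L·h
F = (AUC_ev/D_ev)/(AUC_iv/D_iv) = (6075.259/7.5)/(5370/5) = 810.035/1074 = 0.7542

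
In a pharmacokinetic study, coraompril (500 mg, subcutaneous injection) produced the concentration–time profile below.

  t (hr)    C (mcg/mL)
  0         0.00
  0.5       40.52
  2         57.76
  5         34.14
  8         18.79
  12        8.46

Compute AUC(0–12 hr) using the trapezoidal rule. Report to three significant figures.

AUC = 356 mcg/mL·hr

Trapezoidal AUC_0→12:
  [0→0.5]: (0.00+40.52)/2 × 0.5 = 10.13
  [0.5→2]: (40.52+57.76)/2 × 1.5 = 73.71
  [2→5]: (57.76+34.14)/2 × 3 = 137.85
  [5→8]: (34.14+18.79)/2 × 3 = 79.395
  [8→12]: (18.79+8.46)/2 × 4 = 54.5
  Sum = 355.585 mcg/mL·hr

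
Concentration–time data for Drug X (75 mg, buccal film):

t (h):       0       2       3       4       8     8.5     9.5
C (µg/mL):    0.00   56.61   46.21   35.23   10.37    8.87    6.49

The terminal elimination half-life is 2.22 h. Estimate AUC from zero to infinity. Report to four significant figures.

Trapezoidal AUC_0→9.5:
  [0→2]: (0.00+56.61)/2 × 2 = 56.61
  [2→3]: (56.61+46.21)/2 × 1 = 51.41
  [3→4]: (46.21+35.23)/2 × 1 = 40.72
  [4→8]: (35.23+10.37)/2 × 4 = 91.2
  [8→8.5]: (10.37+8.87)/2 × 0.5 = 4.81
  [8.5→9.5]: (8.87+6.49)/2 × 1 = 7.68
  Sum = 252.43 µg/mL·h
k_e = ln2 / t½ = 0.693147 / 2.22 = 0.3122 h^-1
Extrapolated tail: C_last / k_e = 6.49 / 0.3122 = 20.788
AUC_0→∞ = 252.43 + 20.788 = 273.218 µg/mL·h

AUC = 273.2 µg/mL·h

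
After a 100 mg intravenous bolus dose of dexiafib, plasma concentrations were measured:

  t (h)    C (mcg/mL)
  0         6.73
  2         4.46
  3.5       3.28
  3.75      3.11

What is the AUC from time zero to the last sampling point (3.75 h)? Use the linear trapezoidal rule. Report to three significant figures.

Trapezoidal AUC_0→3.75:
  [0→2]: (6.73+4.46)/2 × 2 = 11.19
  [2→3.5]: (4.46+3.28)/2 × 1.5 = 5.805
  [3.5→3.75]: (3.28+3.11)/2 × 0.25 = 0.79875
  Sum = 17.79375 mcg/mL·h

AUC = 17.8 mcg/mL·h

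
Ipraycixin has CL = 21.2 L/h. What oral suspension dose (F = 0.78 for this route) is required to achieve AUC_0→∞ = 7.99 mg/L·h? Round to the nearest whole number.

Dose = CL × AUC_0→∞ / F
     = 21.2 × 7.99 / 0.78 = 217.164 mg

Dose = 217 mg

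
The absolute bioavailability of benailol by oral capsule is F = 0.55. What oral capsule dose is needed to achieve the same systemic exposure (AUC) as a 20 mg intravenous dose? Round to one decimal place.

For equal systemic exposure: F × D_ev = D_iv
D_ev = D_iv / F = 20 / 0.55 = 36.3636 mg

D_oral = 36.4 mg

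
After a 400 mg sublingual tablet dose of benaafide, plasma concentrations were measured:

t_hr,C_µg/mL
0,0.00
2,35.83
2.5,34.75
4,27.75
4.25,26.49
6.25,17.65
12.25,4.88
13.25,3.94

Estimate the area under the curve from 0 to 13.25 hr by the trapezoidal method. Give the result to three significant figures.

AUC = 223 µg/mL·hr

Trapezoidal AUC_0→13.25:
  [0→2]: (0.00+35.83)/2 × 2 = 35.83
  [2→2.5]: (35.83+34.75)/2 × 0.5 = 17.645
  [2.5→4]: (34.75+27.75)/2 × 1.5 = 46.875
  [4→4.25]: (27.75+26.49)/2 × 0.25 = 6.78
  [4.25→6.25]: (26.49+17.65)/2 × 2 = 44.14
  [6.25→12.25]: (17.65+4.88)/2 × 6 = 67.59
  [12.25→13.25]: (4.88+3.94)/2 × 1 = 4.41
  Sum = 223.27 µg/mL·hr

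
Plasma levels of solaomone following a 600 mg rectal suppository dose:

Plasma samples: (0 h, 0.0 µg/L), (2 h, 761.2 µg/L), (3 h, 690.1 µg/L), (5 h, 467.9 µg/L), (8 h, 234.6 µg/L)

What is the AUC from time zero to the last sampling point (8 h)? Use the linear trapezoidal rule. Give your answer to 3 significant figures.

Trapezoidal AUC_0→8:
  [0→2]: (0.0+761.2)/2 × 2 = 761.2
  [2→3]: (761.2+690.1)/2 × 1 = 725.65
  [3→5]: (690.1+467.9)/2 × 2 = 1158.0
  [5→8]: (467.9+234.6)/2 × 3 = 1053.75
  Sum = 3698.6 µg/L·h

AUC = 3700 µg/L·h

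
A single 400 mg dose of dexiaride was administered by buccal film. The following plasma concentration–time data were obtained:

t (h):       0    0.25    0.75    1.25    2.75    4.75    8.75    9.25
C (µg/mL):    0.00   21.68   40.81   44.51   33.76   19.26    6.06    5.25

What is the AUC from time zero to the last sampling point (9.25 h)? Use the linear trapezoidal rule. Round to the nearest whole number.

AUC = 205 µg/mL·h

Trapezoidal AUC_0→9.25:
  [0→0.25]: (0.00+21.68)/2 × 0.25 = 2.71
  [0.25→0.75]: (21.68+40.81)/2 × 0.5 = 15.6225
  [0.75→1.25]: (40.81+44.51)/2 × 0.5 = 21.33
  [1.25→2.75]: (44.51+33.76)/2 × 1.5 = 58.7025
  [2.75→4.75]: (33.76+19.26)/2 × 2 = 53.02
  [4.75→8.75]: (19.26+6.06)/2 × 4 = 50.64
  [8.75→9.25]: (6.06+5.25)/2 × 0.5 = 2.8275
  Sum = 204.8525 µg/mL·h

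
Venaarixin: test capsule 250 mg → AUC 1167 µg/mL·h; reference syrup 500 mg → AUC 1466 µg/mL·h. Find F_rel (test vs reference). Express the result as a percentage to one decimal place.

F_rel = 159.2%

F_rel = (AUC_test/D_test) / (AUC_ref/D_ref)
      = (1167/250) / (1466/500)
      = 4.668 / 2.932 = 1.5921 = 159.21%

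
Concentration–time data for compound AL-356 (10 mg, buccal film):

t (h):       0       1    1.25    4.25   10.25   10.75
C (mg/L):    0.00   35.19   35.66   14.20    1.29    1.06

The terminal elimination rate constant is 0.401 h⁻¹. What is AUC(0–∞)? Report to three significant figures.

Trapezoidal AUC_0→10.75:
  [0→1]: (0.00+35.19)/2 × 1 = 17.595
  [1→1.25]: (35.19+35.66)/2 × 0.25 = 8.85625
  [1.25→4.25]: (35.66+14.20)/2 × 3 = 74.79
  [4.25→10.25]: (14.20+1.29)/2 × 6 = 46.47
  [10.25→10.75]: (1.29+1.06)/2 × 0.5 = 0.5875
  Sum = 148.29875 mg/L·h
Extrapolated tail: C_last / k_e = 1.06 / 0.401 = 2.643
AUC_0→∞ = 148.29875 + 2.643 = 150.94175 mg/L·h

AUC = 151 mg/L·h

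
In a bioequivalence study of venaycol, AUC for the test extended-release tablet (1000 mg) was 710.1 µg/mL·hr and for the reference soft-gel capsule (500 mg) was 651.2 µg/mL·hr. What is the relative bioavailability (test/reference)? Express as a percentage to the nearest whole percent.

F_rel = 55%

F_rel = (AUC_test/D_test) / (AUC_ref/D_ref)
      = (710.1/1000) / (651.2/500)
      = 0.7101 / 1.3024 = 0.5452 = 54.52%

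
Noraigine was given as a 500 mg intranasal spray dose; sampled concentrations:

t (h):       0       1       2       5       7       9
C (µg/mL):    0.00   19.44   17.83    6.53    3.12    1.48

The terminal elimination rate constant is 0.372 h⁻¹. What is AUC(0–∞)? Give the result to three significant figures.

Trapezoidal AUC_0→9:
  [0→1]: (0.00+19.44)/2 × 1 = 9.72
  [1→2]: (19.44+17.83)/2 × 1 = 18.635
  [2→5]: (17.83+6.53)/2 × 3 = 36.54
  [5→7]: (6.53+3.12)/2 × 2 = 9.65
  [7→9]: (3.12+1.48)/2 × 2 = 4.6
  Sum = 79.145 µg/mL·h
Extrapolated tail: C_last / k_e = 1.48 / 0.372 = 3.978
AUC_0→∞ = 79.145 + 3.978 = 83.123 µg/mL·h

AUC = 83.1 µg/mL·h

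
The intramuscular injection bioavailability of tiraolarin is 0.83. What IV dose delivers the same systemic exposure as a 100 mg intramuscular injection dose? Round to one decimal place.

Systemic exposure from an extravascular dose = F × D_ev, so the equivalent IV dose is F × D_ev.
D_iv = F × D_ev = 0.83 × 100 = 83 mg

D_iv = 83.0 mg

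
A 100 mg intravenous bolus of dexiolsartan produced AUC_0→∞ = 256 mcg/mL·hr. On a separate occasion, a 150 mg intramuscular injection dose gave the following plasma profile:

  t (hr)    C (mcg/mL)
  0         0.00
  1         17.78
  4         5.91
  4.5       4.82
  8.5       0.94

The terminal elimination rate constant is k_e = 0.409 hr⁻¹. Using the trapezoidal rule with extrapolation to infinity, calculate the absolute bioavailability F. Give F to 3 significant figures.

F = 0.159

Trapezoidal AUC_0→8.5 (intramuscular injection):
  [0→1]: (0.00+17.78)/2 × 1 = 8.89
  [1→4]: (17.78+5.91)/2 × 3 = 35.535
  [4→4.5]: (5.91+4.82)/2 × 0.5 = 2.6825
  [4.5→8.5]: (4.82+0.94)/2 × 4 = 11.52
  Sum = 58.6275 mcg/mL·hr
Tail: C_last/k_e = 0.94/0.409 = 2.298
AUC_0→∞ (intramuscular injection) = 58.6275 + 2.298 = 60.9255 mcg/mL·hr
F = (AUC_ev/D_ev)/(AUC_iv/D_iv) = (60.9255/150)/(256/100) = 0.40617/2.56 = 0.1587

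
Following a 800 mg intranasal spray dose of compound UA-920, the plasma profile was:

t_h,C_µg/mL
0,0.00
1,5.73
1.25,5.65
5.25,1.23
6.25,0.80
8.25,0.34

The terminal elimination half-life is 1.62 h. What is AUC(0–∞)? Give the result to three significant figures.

AUC = 21.0 µg/mL·h

Trapezoidal AUC_0→8.25:
  [0→1]: (0.00+5.73)/2 × 1 = 2.865
  [1→1.25]: (5.73+5.65)/2 × 0.25 = 1.4225
  [1.25→5.25]: (5.65+1.23)/2 × 4 = 13.76
  [5.25→6.25]: (1.23+0.80)/2 × 1 = 1.015
  [6.25→8.25]: (0.80+0.34)/2 × 2 = 1.14
  Sum = 20.2025 µg/mL·h
k_e = ln2 / t½ = 0.693147 / 1.62 = 0.4279 h^-1
Extrapolated tail: C_last / k_e = 0.34 / 0.4279 = 0.795
AUC_0→∞ = 20.2025 + 0.795 = 20.9975 µg/mL·h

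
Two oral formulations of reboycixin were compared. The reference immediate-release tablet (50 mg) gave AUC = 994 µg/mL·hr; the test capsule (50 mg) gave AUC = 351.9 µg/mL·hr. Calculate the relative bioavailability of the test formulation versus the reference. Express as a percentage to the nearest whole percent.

F_rel = 35%

F_rel = (AUC_test/D_test) / (AUC_ref/D_ref)
      = (351.9/50) / (994/50)
      = 7.038 / 19.88 = 0.3540 = 35.40%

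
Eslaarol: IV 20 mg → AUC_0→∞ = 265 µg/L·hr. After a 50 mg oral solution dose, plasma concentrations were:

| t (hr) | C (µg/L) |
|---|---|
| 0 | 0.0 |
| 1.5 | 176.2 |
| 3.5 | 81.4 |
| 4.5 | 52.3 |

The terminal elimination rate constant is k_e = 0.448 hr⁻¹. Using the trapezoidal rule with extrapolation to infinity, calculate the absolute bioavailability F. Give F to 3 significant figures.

F = 0.865

Trapezoidal AUC_0→4.5 (oral solution):
  [0→1.5]: (0.0+176.2)/2 × 1.5 = 132.15
  [1.5→3.5]: (176.2+81.4)/2 × 2 = 257.6
  [3.5→4.5]: (81.4+52.3)/2 × 1 = 66.85
  Sum = 456.6 µg/L·hr
Tail: C_last/k_e = 52.3/0.448 = 116.741
AUC_0→∞ (oral solution) = 456.6 + 116.741 = 573.341 µg/L·hr
F = (AUC_ev/D_ev)/(AUC_iv/D_iv) = (573.341/50)/(265/20) = 11.46682/13.25 = 0.8654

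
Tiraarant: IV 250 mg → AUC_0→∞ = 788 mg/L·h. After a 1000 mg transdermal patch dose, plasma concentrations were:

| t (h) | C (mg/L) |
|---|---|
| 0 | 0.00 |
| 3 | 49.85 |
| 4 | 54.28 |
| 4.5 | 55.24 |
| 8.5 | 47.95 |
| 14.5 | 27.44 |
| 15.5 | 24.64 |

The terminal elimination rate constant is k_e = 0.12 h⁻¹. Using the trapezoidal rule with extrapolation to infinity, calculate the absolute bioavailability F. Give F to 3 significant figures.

F = 0.260

Trapezoidal AUC_0→15.5 (transdermal patch):
  [0→3]: (0.00+49.85)/2 × 3 = 74.775
  [3→4]: (49.85+54.28)/2 × 1 = 52.065
  [4→4.5]: (54.28+55.24)/2 × 0.5 = 27.38
  [4.5→8.5]: (55.24+47.95)/2 × 4 = 206.38
  [8.5→14.5]: (47.95+27.44)/2 × 6 = 226.17
  [14.5→15.5]: (27.44+24.64)/2 × 1 = 26.04
  Sum = 612.81 mg/L·h
Tail: C_last/k_e = 24.64/0.12 = 205.333
AUC_0→∞ (transdermal patch) = 612.81 + 205.333 = 818.143 mg/L·h
F = (AUC_ev/D_ev)/(AUC_iv/D_iv) = (818.143/1000)/(788/250) = 0.818143/3.152 = 0.2596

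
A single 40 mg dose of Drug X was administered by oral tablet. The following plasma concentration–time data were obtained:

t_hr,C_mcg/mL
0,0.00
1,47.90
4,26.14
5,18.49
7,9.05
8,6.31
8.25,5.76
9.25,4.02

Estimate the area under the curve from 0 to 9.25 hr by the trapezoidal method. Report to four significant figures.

Trapezoidal AUC_0→9.25:
  [0→1]: (0.00+47.90)/2 × 1 = 23.95
  [1→4]: (47.90+26.14)/2 × 3 = 111.06
  [4→5]: (26.14+18.49)/2 × 1 = 22.315
  [5→7]: (18.49+9.05)/2 × 2 = 27.54
  [7→8]: (9.05+6.31)/2 × 1 = 7.68
  [8→8.25]: (6.31+5.76)/2 × 0.25 = 1.50875
  [8.25→9.25]: (5.76+4.02)/2 × 1 = 4.89
  Sum = 198.94375 mcg/mL·hr

AUC = 198.9 mcg/mL·hr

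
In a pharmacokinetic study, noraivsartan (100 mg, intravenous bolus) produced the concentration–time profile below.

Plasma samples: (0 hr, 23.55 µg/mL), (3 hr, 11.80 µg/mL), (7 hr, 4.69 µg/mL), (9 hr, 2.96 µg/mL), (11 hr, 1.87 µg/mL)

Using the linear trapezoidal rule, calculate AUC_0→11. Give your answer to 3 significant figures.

AUC = 98.5 µg/mL·hr

Trapezoidal AUC_0→11:
  [0→3]: (23.55+11.80)/2 × 3 = 53.025
  [3→7]: (11.80+4.69)/2 × 4 = 32.98
  [7→9]: (4.69+2.96)/2 × 2 = 7.65
  [9→11]: (2.96+1.87)/2 × 2 = 4.83
  Sum = 98.485 µg/mL·hr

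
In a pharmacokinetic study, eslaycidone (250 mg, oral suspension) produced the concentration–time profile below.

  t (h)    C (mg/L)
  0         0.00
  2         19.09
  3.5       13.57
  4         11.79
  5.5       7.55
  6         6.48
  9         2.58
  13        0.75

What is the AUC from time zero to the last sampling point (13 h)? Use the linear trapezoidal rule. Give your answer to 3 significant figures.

Trapezoidal AUC_0→13:
  [0→2]: (0.00+19.09)/2 × 2 = 19.09
  [2→3.5]: (19.09+13.57)/2 × 1.5 = 24.495
  [3.5→4]: (13.57+11.79)/2 × 0.5 = 6.34
  [4→5.5]: (11.79+7.55)/2 × 1.5 = 14.505
  [5.5→6]: (7.55+6.48)/2 × 0.5 = 3.5075
  [6→9]: (6.48+2.58)/2 × 3 = 13.59
  [9→13]: (2.58+0.75)/2 × 4 = 6.66
  Sum = 88.1875 mg/L·h

AUC = 88.2 mg/L·h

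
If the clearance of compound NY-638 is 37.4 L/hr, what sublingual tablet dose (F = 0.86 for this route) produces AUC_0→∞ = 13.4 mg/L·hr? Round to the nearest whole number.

Dose = CL × AUC_0→∞ / F
     = 37.4 × 13.4 / 0.86 = 582.744 mg

Dose = 583 mg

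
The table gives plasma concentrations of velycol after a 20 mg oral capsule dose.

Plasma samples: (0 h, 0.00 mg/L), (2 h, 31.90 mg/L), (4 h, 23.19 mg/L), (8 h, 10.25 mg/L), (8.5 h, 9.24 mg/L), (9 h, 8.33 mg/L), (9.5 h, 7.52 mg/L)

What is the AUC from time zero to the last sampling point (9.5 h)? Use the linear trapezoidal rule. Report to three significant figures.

Trapezoidal AUC_0→9.5:
  [0→2]: (0.00+31.90)/2 × 2 = 31.9
  [2→4]: (31.90+23.19)/2 × 2 = 55.09
  [4→8]: (23.19+10.25)/2 × 4 = 66.88
  [8→8.5]: (10.25+9.24)/2 × 0.5 = 4.8725
  [8.5→9]: (9.24+8.33)/2 × 0.5 = 4.3925
  [9→9.5]: (8.33+7.52)/2 × 0.5 = 3.9625
  Sum = 167.0975 mg/L·h

AUC = 167 mg/L·h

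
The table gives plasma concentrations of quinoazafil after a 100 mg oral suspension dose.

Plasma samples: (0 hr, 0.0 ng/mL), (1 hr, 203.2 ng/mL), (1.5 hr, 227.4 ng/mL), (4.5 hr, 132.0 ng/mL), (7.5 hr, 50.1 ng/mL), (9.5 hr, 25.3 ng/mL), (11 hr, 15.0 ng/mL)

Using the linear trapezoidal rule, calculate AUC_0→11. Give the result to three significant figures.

Trapezoidal AUC_0→11:
  [0→1]: (0.0+203.2)/2 × 1 = 101.6
  [1→1.5]: (203.2+227.4)/2 × 0.5 = 107.65
  [1.5→4.5]: (227.4+132.0)/2 × 3 = 539.1
  [4.5→7.5]: (132.0+50.1)/2 × 3 = 273.15
  [7.5→9.5]: (50.1+25.3)/2 × 2 = 75.4
  [9.5→11]: (25.3+15.0)/2 × 1.5 = 30.225
  Sum = 1127.125 ng/mL·hr

AUC = 1130 ng/mL·hr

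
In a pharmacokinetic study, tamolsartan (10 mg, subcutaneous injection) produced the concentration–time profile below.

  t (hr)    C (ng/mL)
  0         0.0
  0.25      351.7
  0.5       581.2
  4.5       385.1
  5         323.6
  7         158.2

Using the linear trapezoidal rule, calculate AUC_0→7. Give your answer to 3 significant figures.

Trapezoidal AUC_0→7:
  [0→0.25]: (0.0+351.7)/2 × 0.25 = 43.9625
  [0.25→0.5]: (351.7+581.2)/2 × 0.25 = 116.6125
  [0.5→4.5]: (581.2+385.1)/2 × 4 = 1932.6
  [4.5→5]: (385.1+323.6)/2 × 0.5 = 177.175
  [5→7]: (323.6+158.2)/2 × 2 = 481.8
  Sum = 2752.15 ng/mL·hr

AUC = 2750 ng/mL·hr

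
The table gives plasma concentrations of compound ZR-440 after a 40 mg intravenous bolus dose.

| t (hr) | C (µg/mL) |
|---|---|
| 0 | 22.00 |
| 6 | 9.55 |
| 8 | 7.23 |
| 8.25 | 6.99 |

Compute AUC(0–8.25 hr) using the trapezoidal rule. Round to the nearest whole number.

AUC = 113 µg/mL·hr

Trapezoidal AUC_0→8.25:
  [0→6]: (22.00+9.55)/2 × 6 = 94.65
  [6→8]: (9.55+7.23)/2 × 2 = 16.78
  [8→8.25]: (7.23+6.99)/2 × 0.25 = 1.7775
  Sum = 113.2075 µg/mL·hr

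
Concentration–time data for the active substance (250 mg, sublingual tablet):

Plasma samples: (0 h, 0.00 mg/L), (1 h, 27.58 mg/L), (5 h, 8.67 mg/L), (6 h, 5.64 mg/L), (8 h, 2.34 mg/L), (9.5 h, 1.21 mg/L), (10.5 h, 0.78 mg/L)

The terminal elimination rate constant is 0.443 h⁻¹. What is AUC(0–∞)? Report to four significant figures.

AUC = 106.8 mg/L·h

Trapezoidal AUC_0→10.5:
  [0→1]: (0.00+27.58)/2 × 1 = 13.79
  [1→5]: (27.58+8.67)/2 × 4 = 72.5
  [5→6]: (8.67+5.64)/2 × 1 = 7.155
  [6→8]: (5.64+2.34)/2 × 2 = 7.98
  [8→9.5]: (2.34+1.21)/2 × 1.5 = 2.6625
  [9.5→10.5]: (1.21+0.78)/2 × 1 = 0.995
  Sum = 105.0825 mg/L·h
Extrapolated tail: C_last / k_e = 0.78 / 0.443 = 1.761
AUC_0→∞ = 105.0825 + 1.761 = 106.8435 mg/L·h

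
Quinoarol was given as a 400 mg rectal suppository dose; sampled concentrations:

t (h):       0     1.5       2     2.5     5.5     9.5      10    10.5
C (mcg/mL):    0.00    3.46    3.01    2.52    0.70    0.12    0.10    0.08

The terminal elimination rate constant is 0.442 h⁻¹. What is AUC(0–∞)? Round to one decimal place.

AUC = 12.3 mcg/mL·h

Trapezoidal AUC_0→10.5:
  [0→1.5]: (0.00+3.46)/2 × 1.5 = 2.595
  [1.5→2]: (3.46+3.01)/2 × 0.5 = 1.6175
  [2→2.5]: (3.01+2.52)/2 × 0.5 = 1.3825
  [2.5→5.5]: (2.52+0.70)/2 × 3 = 4.83
  [5.5→9.5]: (0.70+0.12)/2 × 4 = 1.64
  [9.5→10]: (0.12+0.10)/2 × 0.5 = 0.055
  [10→10.5]: (0.10+0.08)/2 × 0.5 = 0.045
  Sum = 12.165 mcg/mL·h
Extrapolated tail: C_last / k_e = 0.08 / 0.442 = 0.181
AUC_0→∞ = 12.165 + 0.181 = 12.346 mcg/mL·h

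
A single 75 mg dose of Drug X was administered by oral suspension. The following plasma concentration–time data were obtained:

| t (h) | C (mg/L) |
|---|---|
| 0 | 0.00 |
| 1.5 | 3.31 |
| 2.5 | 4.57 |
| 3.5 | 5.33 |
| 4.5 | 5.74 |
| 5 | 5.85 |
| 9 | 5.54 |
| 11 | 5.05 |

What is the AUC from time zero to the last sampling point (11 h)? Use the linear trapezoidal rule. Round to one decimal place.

AUC = 53.2 mg/L·h

Trapezoidal AUC_0→11:
  [0→1.5]: (0.00+3.31)/2 × 1.5 = 2.4825
  [1.5→2.5]: (3.31+4.57)/2 × 1 = 3.94
  [2.5→3.5]: (4.57+5.33)/2 × 1 = 4.95
  [3.5→4.5]: (5.33+5.74)/2 × 1 = 5.535
  [4.5→5]: (5.74+5.85)/2 × 0.5 = 2.8975
  [5→9]: (5.85+5.54)/2 × 4 = 22.78
  [9→11]: (5.54+5.05)/2 × 2 = 10.59
  Sum = 53.175 mg/L·h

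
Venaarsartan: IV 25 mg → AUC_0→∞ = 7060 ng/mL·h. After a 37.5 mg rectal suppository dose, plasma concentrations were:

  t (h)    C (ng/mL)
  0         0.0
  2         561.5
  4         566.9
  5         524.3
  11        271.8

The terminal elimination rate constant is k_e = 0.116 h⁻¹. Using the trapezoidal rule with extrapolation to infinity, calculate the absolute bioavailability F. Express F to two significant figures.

Trapezoidal AUC_0→11 (rectal suppository):
  [0→2]: (0.0+561.5)/2 × 2 = 561.5
  [2→4]: (561.5+566.9)/2 × 2 = 1128.4
  [4→5]: (566.9+524.3)/2 × 1 = 545.6
  [5→11]: (524.3+271.8)/2 × 6 = 2388.3
  Sum = 4623.8 ng/mL·h
Tail: C_last/k_e = 271.8/0.116 = 2343.103
AUC_0→∞ (rectal suppository) = 4623.8 + 2343.103 = 6966.903 ng/mL·h
F = (AUC_ev/D_ev)/(AUC_iv/D_iv) = (6966.903/37.5)/(7060/25) = 185.78408/282.4 = 0.6579

F = 0.66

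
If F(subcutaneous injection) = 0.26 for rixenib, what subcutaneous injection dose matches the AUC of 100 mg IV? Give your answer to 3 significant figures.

D_subcutaneous = 385 mg

For equal systemic exposure: F × D_ev = D_iv
D_ev = D_iv / F = 100 / 0.26 = 384.615 mg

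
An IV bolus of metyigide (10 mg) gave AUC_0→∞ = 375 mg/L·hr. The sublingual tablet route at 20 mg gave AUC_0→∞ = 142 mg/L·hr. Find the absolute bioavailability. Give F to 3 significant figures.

F = 0.189

F = (AUC_ev / D_ev) / (AUC_iv / D_iv)
  = (142/20) / (375/10)
  = 7.1 / 37.5 = 0.1893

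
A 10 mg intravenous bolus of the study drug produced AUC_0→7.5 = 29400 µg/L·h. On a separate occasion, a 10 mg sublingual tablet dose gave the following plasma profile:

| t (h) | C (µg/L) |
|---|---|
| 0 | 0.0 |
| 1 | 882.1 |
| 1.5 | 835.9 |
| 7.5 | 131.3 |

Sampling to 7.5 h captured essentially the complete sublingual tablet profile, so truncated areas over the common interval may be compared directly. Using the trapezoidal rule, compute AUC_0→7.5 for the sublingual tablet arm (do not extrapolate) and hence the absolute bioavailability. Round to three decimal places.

F = 0.128

Trapezoidal AUC_0→7.5 (sublingual tablet):
  [0→1]: (0.0+882.1)/2 × 1 = 441.05
  [1→1.5]: (882.1+835.9)/2 × 0.5 = 429.5
  [1.5→7.5]: (835.9+131.3)/2 × 6 = 2901.6
  Sum = 3772.15 µg/L·h
F = (AUC_ev/D_ev)/(AUC_iv/D_iv) = (3772.15/10)/(29400/10) = 377.215/2940 = 0.1283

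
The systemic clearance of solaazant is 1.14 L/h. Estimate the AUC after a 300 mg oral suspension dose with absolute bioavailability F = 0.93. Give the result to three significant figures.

AUC_0→∞ = F × Dose / CL
        = 0.93 × 300 / 1.14 = 244.737 mg/L·h

AUC = 245 mg/L·h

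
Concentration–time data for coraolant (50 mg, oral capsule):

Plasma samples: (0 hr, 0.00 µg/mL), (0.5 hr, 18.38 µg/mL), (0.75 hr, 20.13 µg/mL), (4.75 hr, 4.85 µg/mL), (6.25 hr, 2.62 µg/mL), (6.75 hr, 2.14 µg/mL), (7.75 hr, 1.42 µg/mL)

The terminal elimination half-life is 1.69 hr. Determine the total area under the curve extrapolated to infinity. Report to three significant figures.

AUC = 71.4 µg/mL·hr

Trapezoidal AUC_0→7.75:
  [0→0.5]: (0.00+18.38)/2 × 0.5 = 4.595
  [0.5→0.75]: (18.38+20.13)/2 × 0.25 = 4.81375
  [0.75→4.75]: (20.13+4.85)/2 × 4 = 49.96
  [4.75→6.25]: (4.85+2.62)/2 × 1.5 = 5.6025
  [6.25→6.75]: (2.62+2.14)/2 × 0.5 = 1.19
  [6.75→7.75]: (2.14+1.42)/2 × 1 = 1.78
  Sum = 67.94125 µg/mL·hr
k_e = ln2 / t½ = 0.693147 / 1.69 = 0.4101 hr^-1
Extrapolated tail: C_last / k_e = 1.42 / 0.4101 = 3.463
AUC_0→∞ = 67.94125 + 3.463 = 71.40425 µg/mL·hr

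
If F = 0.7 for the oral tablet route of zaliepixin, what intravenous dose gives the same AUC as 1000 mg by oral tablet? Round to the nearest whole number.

Systemic exposure from an extravascular dose = F × D_ev, so the equivalent IV dose is F × D_ev.
D_iv = F × D_ev = 0.7 × 1000 = 700 mg

D_iv = 700 mg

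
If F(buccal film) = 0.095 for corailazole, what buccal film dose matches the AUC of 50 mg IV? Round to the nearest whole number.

For equal systemic exposure: F × D_ev = D_iv
D_ev = D_iv / F = 50 / 0.095 = 526.316 mg

D_buccal = 526 mg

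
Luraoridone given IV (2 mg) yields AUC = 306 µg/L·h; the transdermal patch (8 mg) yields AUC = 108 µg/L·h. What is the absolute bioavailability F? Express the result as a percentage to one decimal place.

F = 8.8%

F = (AUC_ev / D_ev) / (AUC_iv / D_iv)
  = (108/8) / (306/2)
  = 13.5 / 153 = 0.0882
  = 8.82%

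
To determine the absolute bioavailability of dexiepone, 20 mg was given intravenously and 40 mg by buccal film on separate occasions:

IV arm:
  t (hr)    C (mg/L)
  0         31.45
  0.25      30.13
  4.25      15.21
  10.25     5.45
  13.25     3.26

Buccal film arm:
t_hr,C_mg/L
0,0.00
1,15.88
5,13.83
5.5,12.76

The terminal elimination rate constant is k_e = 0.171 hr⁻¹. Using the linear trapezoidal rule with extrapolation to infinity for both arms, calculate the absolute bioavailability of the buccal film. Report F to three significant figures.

F = 0.386

Trapezoidal AUC_0→13.25 (IV):
  [0→0.25]: (31.45+30.13)/2 × 0.25 = 7.6975
  [0.25→4.25]: (30.13+15.21)/2 × 4 = 90.68
  [4.25→10.25]: (15.21+5.45)/2 × 6 = 61.98
  [10.25→13.25]: (5.45+3.26)/2 × 3 = 13.065
  Sum = 173.4225 mg/L·hr
IV tail: 3.26/0.171 = 19.064; AUC_iv,0→∞ = 173.4225 + 19.064 = 192.4865 mg/L·hr
Trapezoidal AUC_0→5.5 (buccal film):
  [0→1]: (0.00+15.88)/2 × 1 = 7.94
  [1→5]: (15.88+13.83)/2 × 4 = 59.42
  [5→5.5]: (13.83+12.76)/2 × 0.5 = 6.6475
  Sum = 74.0075 mg/L·hr
buccal film tail: 12.76/0.171 = 74.620; AUC_ev,0→∞ = 74.0075 + 74.620 = 148.6275 mg/L·hr
F = (AUC_ev/D_ev)/(AUC_iv/D_iv) = (148.6275/40)/(192.4865/20) = 3.7156875/9.624325 = 0.3861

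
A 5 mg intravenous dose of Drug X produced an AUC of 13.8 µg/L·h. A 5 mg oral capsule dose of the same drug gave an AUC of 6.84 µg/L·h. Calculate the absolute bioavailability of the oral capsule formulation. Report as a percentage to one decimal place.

F = (AUC_ev / D_ev) / (AUC_iv / D_iv)
  = (6.84/5) / (13.8/5)
  = 1.368 / 2.76 = 0.4957
  = 49.57%

F = 49.6%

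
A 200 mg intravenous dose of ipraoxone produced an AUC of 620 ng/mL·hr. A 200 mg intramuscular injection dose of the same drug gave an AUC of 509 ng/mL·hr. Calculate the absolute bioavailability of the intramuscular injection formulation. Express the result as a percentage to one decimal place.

F = 82.1%

F = (AUC_ev / D_ev) / (AUC_iv / D_iv)
  = (509/200) / (620/200)
  = 2.545 / 3.1 = 0.8210
  = 82.10%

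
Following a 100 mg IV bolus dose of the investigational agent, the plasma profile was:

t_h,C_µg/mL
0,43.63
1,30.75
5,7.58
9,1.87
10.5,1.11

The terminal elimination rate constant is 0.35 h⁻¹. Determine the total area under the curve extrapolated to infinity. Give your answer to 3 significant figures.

Trapezoidal AUC_0→10.5:
  [0→1]: (43.63+30.75)/2 × 1 = 37.19
  [1→5]: (30.75+7.58)/2 × 4 = 76.66
  [5→9]: (7.58+1.87)/2 × 4 = 18.9
  [9→10.5]: (1.87+1.11)/2 × 1.5 = 2.235
  Sum = 134.985 µg/mL·h
Extrapolated tail: C_last / k_e = 1.11 / 0.35 = 3.171
AUC_0→∞ = 134.985 + 3.171 = 138.156 µg/mL·h

AUC = 138 µg/mL·h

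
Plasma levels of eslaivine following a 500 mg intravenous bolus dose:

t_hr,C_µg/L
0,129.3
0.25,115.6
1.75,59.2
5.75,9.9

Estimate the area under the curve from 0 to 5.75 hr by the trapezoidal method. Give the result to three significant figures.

AUC = 300 µg/L·hr

Trapezoidal AUC_0→5.75:
  [0→0.25]: (129.3+115.6)/2 × 0.25 = 30.6125
  [0.25→1.75]: (115.6+59.2)/2 × 1.5 = 131.1
  [1.75→5.75]: (59.2+9.9)/2 × 4 = 138.2
  Sum = 299.9125 µg/L·hr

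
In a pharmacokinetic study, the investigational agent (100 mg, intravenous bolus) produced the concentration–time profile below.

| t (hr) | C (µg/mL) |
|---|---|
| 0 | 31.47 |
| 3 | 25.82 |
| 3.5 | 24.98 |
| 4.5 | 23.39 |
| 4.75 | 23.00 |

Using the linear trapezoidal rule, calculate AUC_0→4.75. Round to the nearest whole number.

Trapezoidal AUC_0→4.75:
  [0→3]: (31.47+25.82)/2 × 3 = 85.935
  [3→3.5]: (25.82+24.98)/2 × 0.5 = 12.7
  [3.5→4.5]: (24.98+23.39)/2 × 1 = 24.185
  [4.5→4.75]: (23.39+23.00)/2 × 0.25 = 5.79875
  Sum = 128.61875 µg/mL·hr

AUC = 129 µg/mL·hr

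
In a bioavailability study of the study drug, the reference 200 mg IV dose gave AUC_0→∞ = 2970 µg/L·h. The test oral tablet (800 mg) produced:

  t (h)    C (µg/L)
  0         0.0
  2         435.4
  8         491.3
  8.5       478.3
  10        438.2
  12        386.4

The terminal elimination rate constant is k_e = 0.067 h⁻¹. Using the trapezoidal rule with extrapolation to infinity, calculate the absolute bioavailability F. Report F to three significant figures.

F = 0.904

Trapezoidal AUC_0→12 (oral tablet):
  [0→2]: (0.0+435.4)/2 × 2 = 435.4
  [2→8]: (435.4+491.3)/2 × 6 = 2780.1
  [8→8.5]: (491.3+478.3)/2 × 0.5 = 242.4
  [8.5→10]: (478.3+438.2)/2 × 1.5 = 687.375
  [10→12]: (438.2+386.4)/2 × 2 = 824.6
  Sum = 4969.875 µg/L·h
Tail: C_last/k_e = 386.4/0.067 = 5767.164
AUC_0→∞ (oral tablet) = 4969.875 + 5767.164 = 10737.039 µg/L·h
F = (AUC_ev/D_ev)/(AUC_iv/D_iv) = (10737.039/800)/(2970/200) = 13.4213/14.85 = 0.9038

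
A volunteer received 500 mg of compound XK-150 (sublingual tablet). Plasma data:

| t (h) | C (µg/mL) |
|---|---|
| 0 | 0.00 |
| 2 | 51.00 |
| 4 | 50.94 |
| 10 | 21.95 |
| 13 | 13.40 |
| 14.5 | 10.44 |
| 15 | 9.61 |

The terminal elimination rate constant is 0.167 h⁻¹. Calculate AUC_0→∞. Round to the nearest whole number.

Trapezoidal AUC_0→15:
  [0→2]: (0.00+51.00)/2 × 2 = 51.0
  [2→4]: (51.00+50.94)/2 × 2 = 101.94
  [4→10]: (50.94+21.95)/2 × 6 = 218.67
  [10→13]: (21.95+13.40)/2 × 3 = 53.025
  [13→14.5]: (13.40+10.44)/2 × 1.5 = 17.88
  [14.5→15]: (10.44+9.61)/2 × 0.5 = 5.0125
  Sum = 447.5275 µg/mL·h
Extrapolated tail: C_last / k_e = 9.61 / 0.167 = 57.545
AUC_0→∞ = 447.5275 + 57.545 = 505.0725 µg/mL·h

AUC = 505 µg/mL·h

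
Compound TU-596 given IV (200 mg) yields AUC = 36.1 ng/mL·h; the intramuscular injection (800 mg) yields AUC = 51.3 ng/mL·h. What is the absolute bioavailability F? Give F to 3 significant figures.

F = 0.355

F = (AUC_ev / D_ev) / (AUC_iv / D_iv)
  = (51.3/800) / (36.1/200)
  = 0.064125 / 0.1805 = 0.3553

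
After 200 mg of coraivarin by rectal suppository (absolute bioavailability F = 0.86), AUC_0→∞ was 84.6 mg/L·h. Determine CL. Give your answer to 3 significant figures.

CL = 2.03 L/h

CL = F × Dose / AUC_0→∞
   = 0.86 × 200 / 84.6 = 2.0331 L/h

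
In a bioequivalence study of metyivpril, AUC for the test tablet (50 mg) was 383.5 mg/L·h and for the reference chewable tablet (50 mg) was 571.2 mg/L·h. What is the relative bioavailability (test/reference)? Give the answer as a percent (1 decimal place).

F_rel = 67.1%

F_rel = (AUC_test/D_test) / (AUC_ref/D_ref)
      = (383.5/50) / (571.2/50)
      = 7.67 / 11.424 = 0.6714 = 67.14%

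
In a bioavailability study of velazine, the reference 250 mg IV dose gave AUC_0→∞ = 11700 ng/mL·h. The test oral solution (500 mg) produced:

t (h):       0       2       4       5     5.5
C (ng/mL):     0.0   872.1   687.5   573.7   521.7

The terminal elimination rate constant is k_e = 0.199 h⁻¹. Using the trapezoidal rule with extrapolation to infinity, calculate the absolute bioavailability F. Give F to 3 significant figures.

Trapezoidal AUC_0→5.5 (oral solution):
  [0→2]: (0.0+872.1)/2 × 2 = 872.1
  [2→4]: (872.1+687.5)/2 × 2 = 1559.6
  [4→5]: (687.5+573.7)/2 × 1 = 630.6
  [5→5.5]: (573.7+521.7)/2 × 0.5 = 273.85
  Sum = 3336.15 ng/mL·h
Tail: C_last/k_e = 521.7/0.199 = 2621.608
AUC_0→∞ (oral solution) = 3336.15 + 2621.608 = 5957.758 ng/mL·h
F = (AUC_ev/D_ev)/(AUC_iv/D_iv) = (5957.758/500)/(11700/250) = 11.915516/46.8 = 0.2546

F = 0.255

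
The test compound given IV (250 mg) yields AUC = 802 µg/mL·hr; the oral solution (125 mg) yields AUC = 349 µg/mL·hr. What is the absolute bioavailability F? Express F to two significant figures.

F = 0.87

F = (AUC_ev / D_ev) / (AUC_iv / D_iv)
  = (349/125) / (802/250)
  = 2.792 / 3.208 = 0.8703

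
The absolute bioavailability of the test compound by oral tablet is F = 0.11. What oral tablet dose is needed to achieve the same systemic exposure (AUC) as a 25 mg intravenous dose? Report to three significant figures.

For equal systemic exposure: F × D_ev = D_iv
D_ev = D_iv / F = 25 / 0.11 = 227.273 mg

D_oral = 227 mg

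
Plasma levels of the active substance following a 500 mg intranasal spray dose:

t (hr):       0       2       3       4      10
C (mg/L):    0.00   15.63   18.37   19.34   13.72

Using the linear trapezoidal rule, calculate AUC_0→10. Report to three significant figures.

Trapezoidal AUC_0→10:
  [0→2]: (0.00+15.63)/2 × 2 = 15.63
  [2→3]: (15.63+18.37)/2 × 1 = 17.0
  [3→4]: (18.37+19.34)/2 × 1 = 18.855
  [4→10]: (19.34+13.72)/2 × 6 = 99.18
  Sum = 150.665 mg/L·hr

AUC = 151 mg/L·hr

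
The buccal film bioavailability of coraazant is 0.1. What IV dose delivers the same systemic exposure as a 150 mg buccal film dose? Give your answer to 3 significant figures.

Systemic exposure from an extravascular dose = F × D_ev, so the equivalent IV dose is F × D_ev.
D_iv = F × D_ev = 0.1 × 150 = 15 mg

D_iv = 15.0 mg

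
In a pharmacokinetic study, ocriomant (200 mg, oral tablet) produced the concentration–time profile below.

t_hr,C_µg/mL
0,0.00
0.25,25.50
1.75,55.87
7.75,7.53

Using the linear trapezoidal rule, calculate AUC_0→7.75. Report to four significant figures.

Trapezoidal AUC_0→7.75:
  [0→0.25]: (0.00+25.50)/2 × 0.25 = 3.1875
  [0.25→1.75]: (25.50+55.87)/2 × 1.5 = 61.0275
  [1.75→7.75]: (55.87+7.53)/2 × 6 = 190.2
  Sum = 254.415 µg/mL·hr

AUC = 254.4 µg/mL·hr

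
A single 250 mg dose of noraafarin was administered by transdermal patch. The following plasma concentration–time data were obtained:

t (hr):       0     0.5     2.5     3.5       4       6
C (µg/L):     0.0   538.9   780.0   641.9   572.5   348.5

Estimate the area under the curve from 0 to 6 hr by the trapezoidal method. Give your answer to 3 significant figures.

Trapezoidal AUC_0→6:
  [0→0.5]: (0.0+538.9)/2 × 0.5 = 134.725
  [0.5→2.5]: (538.9+780.0)/2 × 2 = 1318.9
  [2.5→3.5]: (780.0+641.9)/2 × 1 = 710.95
  [3.5→4]: (641.9+572.5)/2 × 0.5 = 303.6
  [4→6]: (572.5+348.5)/2 × 2 = 921.0
  Sum = 3389.175 µg/L·hr

AUC = 3390 µg/L·hr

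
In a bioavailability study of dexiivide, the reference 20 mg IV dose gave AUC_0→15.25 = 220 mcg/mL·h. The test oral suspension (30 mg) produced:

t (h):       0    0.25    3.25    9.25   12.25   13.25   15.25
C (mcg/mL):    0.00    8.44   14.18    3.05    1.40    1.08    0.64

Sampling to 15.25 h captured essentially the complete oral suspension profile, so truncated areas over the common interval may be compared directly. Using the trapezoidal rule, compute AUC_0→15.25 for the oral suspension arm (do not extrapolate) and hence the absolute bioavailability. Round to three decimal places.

F = 0.292

Trapezoidal AUC_0→15.25 (oral suspension):
  [0→0.25]: (0.00+8.44)/2 × 0.25 = 1.055
  [0.25→3.25]: (8.44+14.18)/2 × 3 = 33.93
  [3.25→9.25]: (14.18+3.05)/2 × 6 = 51.69
  [9.25→12.25]: (3.05+1.40)/2 × 3 = 6.675
  [12.25→13.25]: (1.40+1.08)/2 × 1 = 1.24
  [13.25→15.25]: (1.08+0.64)/2 × 2 = 1.72
  Sum = 96.31 mcg/mL·h
F = (AUC_ev/D_ev)/(AUC_iv/D_iv) = (96.31/30)/(220/20) = 3.21033/11 = 0.2918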